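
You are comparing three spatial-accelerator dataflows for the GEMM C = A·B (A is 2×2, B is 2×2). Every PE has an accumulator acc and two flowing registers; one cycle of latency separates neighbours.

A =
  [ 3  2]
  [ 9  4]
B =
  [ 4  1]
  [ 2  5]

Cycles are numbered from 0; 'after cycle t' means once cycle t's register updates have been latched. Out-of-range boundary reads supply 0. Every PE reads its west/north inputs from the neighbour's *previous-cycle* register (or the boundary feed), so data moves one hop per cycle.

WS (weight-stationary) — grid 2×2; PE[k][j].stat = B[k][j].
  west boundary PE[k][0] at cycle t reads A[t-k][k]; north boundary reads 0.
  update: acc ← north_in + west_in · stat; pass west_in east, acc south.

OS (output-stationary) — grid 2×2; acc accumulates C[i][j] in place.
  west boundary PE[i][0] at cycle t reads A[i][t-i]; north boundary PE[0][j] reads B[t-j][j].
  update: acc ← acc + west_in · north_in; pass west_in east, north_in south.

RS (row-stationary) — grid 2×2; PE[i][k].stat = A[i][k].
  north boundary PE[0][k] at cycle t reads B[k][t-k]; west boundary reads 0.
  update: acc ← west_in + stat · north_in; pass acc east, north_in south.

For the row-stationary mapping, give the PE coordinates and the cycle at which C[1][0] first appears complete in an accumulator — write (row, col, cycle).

RS — PE[1][1] is where C[1][0] collects:
  t=0 PE[1][1]: acc=0 h=0 v=0
  t=1 PE[1][1]: acc=0 h=0 v=0
  t=2 PE[1][1]: acc=44 h=44 v=2

(row, col, cycle) = (1, 1, 2)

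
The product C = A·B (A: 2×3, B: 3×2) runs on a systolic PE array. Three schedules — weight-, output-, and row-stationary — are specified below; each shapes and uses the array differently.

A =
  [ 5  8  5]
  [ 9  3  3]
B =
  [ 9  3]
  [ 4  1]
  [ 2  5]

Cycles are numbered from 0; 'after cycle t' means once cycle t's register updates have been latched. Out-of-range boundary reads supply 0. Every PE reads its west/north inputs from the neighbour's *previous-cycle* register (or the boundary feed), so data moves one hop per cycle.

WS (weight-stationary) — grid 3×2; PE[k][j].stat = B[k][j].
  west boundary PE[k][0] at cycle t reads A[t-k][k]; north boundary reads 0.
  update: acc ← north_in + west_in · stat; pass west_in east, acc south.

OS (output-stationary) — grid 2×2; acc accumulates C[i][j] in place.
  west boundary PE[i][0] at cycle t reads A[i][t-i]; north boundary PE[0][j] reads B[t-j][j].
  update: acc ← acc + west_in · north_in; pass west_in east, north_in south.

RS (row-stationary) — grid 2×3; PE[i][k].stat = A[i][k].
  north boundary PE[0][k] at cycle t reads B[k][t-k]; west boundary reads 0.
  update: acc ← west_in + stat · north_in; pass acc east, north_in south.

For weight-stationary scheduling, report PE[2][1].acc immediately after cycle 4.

WS (3×2). Following PE[2][1] plus its west/north inputs:
  c0 r1c1: 0 / 0 / 0
  c0 r2c0: 0 / 0 / 0
  c0 r2c1: 0 / 0 / 0
  c1 r1c1: 0 / 0 / 0
  c1 r2c0: 0 / 0 / 0
  c1 r2c1: 0 / 0 / 0
  c2 r1c1: 23 / 8 / 23
  c2 r2c0: 87 / 5 / 87
  c2 r2c1: 0 / 0 / 0
  c3 r1c1: 30 / 3 / 30
  c3 r2c0: 99 / 3 / 99
  c3 r2c1: 48 / 5 / 48
  c4 r1c1: 0 / 0 / 0
  c4 r2c0: 0 / 0 / 0
  c4 r2c1: 45 / 3 / 45

PE[2][1].acc = 45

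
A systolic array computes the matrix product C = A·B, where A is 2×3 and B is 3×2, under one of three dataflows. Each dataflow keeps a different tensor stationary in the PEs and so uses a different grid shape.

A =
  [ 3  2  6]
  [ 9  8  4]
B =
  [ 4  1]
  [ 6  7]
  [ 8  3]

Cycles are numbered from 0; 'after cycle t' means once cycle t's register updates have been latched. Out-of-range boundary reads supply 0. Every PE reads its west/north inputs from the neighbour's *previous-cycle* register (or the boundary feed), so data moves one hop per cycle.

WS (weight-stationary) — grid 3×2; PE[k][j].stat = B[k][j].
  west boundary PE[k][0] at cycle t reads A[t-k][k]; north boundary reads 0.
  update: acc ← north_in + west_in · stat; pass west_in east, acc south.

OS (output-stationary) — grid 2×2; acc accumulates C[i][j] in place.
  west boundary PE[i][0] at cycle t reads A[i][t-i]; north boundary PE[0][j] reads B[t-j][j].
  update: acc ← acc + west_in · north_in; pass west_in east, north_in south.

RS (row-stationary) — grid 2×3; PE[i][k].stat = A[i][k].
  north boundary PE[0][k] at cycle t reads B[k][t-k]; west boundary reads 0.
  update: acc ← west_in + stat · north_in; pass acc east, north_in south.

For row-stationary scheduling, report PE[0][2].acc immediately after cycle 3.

PE[0][2].acc = 35

RS 2×3: PE[0][2] cycle-by-cycle (with neighbour feeds):
  c0 r0c1: 0 / 0 / 0
  c0 r0c2: 0 / 0 / 0
  c1 r0c1: 24 / 24 / 6
  c1 r0c2: 0 / 0 / 0
  c2 r0c1: 17 / 17 / 7
  c2 r0c2: 72 / 72 / 8
  c3 r0c1: 0 / 0 / 0
  c3 r0c2: 35 / 35 / 3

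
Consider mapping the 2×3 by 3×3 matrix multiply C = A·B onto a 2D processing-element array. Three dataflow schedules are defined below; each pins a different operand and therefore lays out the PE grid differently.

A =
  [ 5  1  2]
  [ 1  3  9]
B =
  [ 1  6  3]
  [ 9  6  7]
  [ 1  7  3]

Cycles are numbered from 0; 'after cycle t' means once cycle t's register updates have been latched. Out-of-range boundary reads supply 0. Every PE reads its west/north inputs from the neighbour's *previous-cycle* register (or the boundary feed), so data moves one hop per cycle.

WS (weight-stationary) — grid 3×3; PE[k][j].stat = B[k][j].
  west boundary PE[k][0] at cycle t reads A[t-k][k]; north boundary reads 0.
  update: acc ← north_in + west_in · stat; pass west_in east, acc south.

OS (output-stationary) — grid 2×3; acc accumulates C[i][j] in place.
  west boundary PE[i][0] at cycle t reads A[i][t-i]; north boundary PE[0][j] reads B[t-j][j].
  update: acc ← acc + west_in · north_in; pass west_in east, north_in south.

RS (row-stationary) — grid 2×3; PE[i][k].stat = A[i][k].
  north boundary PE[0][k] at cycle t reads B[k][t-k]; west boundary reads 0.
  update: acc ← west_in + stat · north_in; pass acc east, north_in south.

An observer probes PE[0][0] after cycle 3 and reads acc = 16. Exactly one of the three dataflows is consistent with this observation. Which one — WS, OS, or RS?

dataflow = OS

— WS: 3×3; PE[0][0] trace:
  0: (0,0).acc=5  regs=<5,5>
  1: (0,0).acc=1  regs=<1,1>
  2: (0,0).acc=0  regs=<0,0>
  3: (0,0).acc=0  regs=<0,0>
— OS: 2×3; PE[0][0] trace:
  0: (0,0).acc=5  regs=<5,1>
  1: (0,0).acc=14  regs=<1,9>
  2: (0,0).acc=16  regs=<2,1>
  3: (0,0).acc=16  regs=<0,0>
— RS: 2×3; PE[0][0] trace:
  0: (0,0).acc=5  regs=<5,1>
  1: (0,0).acc=30  regs=<30,6>
  2: (0,0).acc=15  regs=<15,3>
  3: (0,0).acc=0  regs=<0,0>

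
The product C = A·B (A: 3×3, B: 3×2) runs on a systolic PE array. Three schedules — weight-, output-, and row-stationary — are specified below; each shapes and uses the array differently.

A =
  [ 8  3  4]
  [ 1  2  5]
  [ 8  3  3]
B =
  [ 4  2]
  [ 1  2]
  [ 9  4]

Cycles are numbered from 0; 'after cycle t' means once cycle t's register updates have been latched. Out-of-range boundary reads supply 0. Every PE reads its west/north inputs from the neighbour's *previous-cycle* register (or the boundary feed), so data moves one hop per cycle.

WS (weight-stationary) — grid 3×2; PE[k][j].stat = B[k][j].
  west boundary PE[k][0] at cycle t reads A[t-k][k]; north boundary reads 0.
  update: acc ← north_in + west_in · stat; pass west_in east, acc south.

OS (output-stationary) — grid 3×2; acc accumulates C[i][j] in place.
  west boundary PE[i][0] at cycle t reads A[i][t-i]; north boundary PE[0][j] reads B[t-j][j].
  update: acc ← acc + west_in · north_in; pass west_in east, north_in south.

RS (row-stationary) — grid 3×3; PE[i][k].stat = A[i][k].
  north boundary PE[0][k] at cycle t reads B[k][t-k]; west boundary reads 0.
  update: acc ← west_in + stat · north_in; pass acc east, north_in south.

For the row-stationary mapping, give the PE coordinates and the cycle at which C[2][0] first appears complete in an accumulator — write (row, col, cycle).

RS — PE[2][2] is where C[2][0] collects:
  @0  [2,2]  acc 0  |  →0  ↓0
  @1  [2,2]  acc 0  |  →0  ↓0
  @2  [2,2]  acc 0  |  →0  ↓0
  @3  [2,2]  acc 0  |  →0  ↓0
  @4  [2,2]  acc 62  |  →62  ↓9

(row, col, cycle) = (2, 2, 4)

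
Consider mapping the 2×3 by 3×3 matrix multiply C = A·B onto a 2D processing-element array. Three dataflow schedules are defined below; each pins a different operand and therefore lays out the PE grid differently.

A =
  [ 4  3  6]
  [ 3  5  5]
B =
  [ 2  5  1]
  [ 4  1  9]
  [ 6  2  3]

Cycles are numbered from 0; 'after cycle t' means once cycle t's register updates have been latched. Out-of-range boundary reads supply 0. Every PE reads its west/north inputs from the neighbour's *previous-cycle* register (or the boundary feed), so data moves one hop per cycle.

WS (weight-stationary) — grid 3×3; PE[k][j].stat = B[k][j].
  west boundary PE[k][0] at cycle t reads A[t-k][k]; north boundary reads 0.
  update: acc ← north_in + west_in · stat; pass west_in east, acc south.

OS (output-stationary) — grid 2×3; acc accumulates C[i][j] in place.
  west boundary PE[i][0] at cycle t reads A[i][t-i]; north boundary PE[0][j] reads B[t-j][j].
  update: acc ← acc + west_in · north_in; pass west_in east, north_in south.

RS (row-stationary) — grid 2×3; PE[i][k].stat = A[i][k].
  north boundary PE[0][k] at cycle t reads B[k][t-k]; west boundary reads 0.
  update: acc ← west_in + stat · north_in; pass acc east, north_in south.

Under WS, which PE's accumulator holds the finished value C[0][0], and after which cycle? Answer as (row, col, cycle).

WS — PE[2][0] is where C[0][0] collects:
  0: (2,0).acc=0  regs=<0,0>
  1: (2,0).acc=0  regs=<0,0>
  2: (2,0).acc=56  regs=<6,56>

(row, col, cycle) = (2, 0, 2)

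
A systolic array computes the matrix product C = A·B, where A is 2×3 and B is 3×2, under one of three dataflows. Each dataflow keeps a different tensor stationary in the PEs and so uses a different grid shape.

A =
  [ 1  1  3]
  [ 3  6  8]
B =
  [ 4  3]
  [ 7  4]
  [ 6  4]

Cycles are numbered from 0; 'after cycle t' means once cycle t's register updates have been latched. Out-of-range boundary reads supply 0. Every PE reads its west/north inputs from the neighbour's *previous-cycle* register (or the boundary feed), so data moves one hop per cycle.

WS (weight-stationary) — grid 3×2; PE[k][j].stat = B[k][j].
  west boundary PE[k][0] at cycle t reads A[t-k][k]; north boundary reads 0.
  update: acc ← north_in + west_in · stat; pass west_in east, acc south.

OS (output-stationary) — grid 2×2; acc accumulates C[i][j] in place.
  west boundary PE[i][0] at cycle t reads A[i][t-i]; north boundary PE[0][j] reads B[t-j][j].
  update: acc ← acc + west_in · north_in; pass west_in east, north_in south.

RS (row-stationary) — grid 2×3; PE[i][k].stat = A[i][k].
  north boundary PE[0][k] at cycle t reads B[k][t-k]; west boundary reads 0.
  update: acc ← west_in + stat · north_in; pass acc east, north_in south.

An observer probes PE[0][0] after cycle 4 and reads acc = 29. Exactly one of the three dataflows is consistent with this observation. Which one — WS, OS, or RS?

dataflow = OS

— WS: 3×2; PE[0][0] trace:
  step 0 · PE0,0: acc=4; fwd→1 fwd↓4
  step 1 · PE0,0: acc=12; fwd→3 fwd↓12
  step 2 · PE0,0: acc=0; fwd→0 fwd↓0
  step 3 · PE0,0: acc=0; fwd→0 fwd↓0
  step 4 · PE0,0: acc=0; fwd→0 fwd↓0
— OS: 2×2; PE[0][0] trace:
  step 0 · PE0,0: acc=4; fwd→1 fwd↓4
  step 1 · PE0,0: acc=11; fwd→1 fwd↓7
  step 2 · PE0,0: acc=29; fwd→3 fwd↓6
  step 3 · PE0,0: acc=29; fwd→0 fwd↓0
  step 4 · PE0,0: acc=29; fwd→0 fwd↓0
— RS: 2×3; PE[0][0] trace:
  step 0 · PE0,0: acc=4; fwd→4 fwd↓4
  step 1 · PE0,0: acc=3; fwd→3 fwd↓3
  step 2 · PE0,0: acc=0; fwd→0 fwd↓0
  step 3 · PE0,0: acc=0; fwd→0 fwd↓0
  step 4 · PE0,0: acc=0; fwd→0 fwd↓0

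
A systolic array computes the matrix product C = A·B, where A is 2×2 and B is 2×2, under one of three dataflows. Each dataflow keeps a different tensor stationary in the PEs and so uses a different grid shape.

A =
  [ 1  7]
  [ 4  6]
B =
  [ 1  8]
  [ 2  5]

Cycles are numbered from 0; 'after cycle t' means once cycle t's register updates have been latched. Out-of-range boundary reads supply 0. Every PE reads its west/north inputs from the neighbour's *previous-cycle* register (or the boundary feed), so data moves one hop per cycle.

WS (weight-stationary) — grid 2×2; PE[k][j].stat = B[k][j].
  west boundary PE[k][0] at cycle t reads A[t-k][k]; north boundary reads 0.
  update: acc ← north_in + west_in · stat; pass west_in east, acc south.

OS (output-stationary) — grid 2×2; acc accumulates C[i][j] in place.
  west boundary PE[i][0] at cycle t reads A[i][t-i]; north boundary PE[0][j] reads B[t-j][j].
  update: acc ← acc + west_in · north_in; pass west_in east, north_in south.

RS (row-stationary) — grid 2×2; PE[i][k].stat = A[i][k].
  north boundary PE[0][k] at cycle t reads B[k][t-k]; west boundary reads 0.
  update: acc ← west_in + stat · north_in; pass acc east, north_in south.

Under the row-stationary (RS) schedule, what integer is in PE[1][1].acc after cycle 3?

PE[1][1].acc = 62

Tracing RS — 2×2 array, target PE[1][1]:
  cycle 0: PE[0][1] → acc 0, east 0, south 0
  cycle 0: PE[1][0] → acc 0, east 0, south 0
  cycle 0: PE[1][1] → acc 0, east 0, south 0
  cycle 1: PE[0][1] → acc 15, east 15, south 2
  cycle 1: PE[1][0] → acc 4, east 4, south 1
  cycle 1: PE[1][1] → acc 0, east 0, south 0
  cycle 2: PE[0][1] → acc 43, east 43, south 5
  cycle 2: PE[1][0] → acc 32, east 32, south 8
  cycle 2: PE[1][1] → acc 16, east 16, south 2
  cycle 3: PE[0][1] → acc 0, east 0, south 0
  cycle 3: PE[1][0] → acc 0, east 0, south 0
  cycle 3: PE[1][1] → acc 62, east 62, south 5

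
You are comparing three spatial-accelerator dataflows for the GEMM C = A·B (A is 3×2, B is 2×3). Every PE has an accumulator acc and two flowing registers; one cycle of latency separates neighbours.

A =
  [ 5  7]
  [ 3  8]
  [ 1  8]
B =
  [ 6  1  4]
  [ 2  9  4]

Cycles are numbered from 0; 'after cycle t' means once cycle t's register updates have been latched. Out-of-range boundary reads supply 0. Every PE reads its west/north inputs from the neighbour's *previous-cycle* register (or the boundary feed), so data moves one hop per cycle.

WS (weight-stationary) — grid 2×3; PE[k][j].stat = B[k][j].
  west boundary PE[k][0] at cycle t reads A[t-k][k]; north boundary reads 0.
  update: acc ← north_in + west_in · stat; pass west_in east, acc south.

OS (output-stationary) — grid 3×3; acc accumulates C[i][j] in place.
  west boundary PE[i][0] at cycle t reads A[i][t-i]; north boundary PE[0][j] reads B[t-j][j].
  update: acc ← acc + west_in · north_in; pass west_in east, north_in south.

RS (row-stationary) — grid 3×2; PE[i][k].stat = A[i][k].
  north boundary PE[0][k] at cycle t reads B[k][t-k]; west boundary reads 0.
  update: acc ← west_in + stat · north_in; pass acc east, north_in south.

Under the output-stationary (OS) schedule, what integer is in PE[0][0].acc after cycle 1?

PE[0][0].acc = 44

OS on a 3×3 grid — tracing PE[0][0] and its feeders:
  t=0 PE[0][0]: acc=30 h=5 v=6
  t=1 PE[0][0]: acc=44 h=7 v=2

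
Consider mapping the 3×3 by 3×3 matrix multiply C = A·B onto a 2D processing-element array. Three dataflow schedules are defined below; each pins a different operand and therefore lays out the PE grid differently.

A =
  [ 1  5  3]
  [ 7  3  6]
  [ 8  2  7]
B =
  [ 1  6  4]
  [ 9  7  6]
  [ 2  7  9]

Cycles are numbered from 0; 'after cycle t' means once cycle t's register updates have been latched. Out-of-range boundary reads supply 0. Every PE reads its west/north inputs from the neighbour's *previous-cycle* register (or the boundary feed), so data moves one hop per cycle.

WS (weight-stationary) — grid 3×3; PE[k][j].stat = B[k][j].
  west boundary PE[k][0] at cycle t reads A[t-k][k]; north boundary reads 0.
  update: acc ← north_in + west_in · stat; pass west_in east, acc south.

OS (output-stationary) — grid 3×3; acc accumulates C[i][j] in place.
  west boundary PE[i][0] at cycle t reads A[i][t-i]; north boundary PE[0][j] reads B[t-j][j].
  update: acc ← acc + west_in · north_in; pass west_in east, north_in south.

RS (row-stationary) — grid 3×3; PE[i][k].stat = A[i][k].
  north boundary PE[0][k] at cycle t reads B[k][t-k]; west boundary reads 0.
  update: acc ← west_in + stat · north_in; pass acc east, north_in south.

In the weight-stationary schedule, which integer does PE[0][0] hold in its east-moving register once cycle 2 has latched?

register = 8

WS on a 3×3 grid — tracing PE[0][0] and its feeders:
  after 0 — PE[0][0] acc=1, pass-E 1, pass-S 1
  after 1 — PE[0][0] acc=7, pass-E 7, pass-S 7
  after 2 — PE[0][0] acc=8, pass-E 8, pass-S 8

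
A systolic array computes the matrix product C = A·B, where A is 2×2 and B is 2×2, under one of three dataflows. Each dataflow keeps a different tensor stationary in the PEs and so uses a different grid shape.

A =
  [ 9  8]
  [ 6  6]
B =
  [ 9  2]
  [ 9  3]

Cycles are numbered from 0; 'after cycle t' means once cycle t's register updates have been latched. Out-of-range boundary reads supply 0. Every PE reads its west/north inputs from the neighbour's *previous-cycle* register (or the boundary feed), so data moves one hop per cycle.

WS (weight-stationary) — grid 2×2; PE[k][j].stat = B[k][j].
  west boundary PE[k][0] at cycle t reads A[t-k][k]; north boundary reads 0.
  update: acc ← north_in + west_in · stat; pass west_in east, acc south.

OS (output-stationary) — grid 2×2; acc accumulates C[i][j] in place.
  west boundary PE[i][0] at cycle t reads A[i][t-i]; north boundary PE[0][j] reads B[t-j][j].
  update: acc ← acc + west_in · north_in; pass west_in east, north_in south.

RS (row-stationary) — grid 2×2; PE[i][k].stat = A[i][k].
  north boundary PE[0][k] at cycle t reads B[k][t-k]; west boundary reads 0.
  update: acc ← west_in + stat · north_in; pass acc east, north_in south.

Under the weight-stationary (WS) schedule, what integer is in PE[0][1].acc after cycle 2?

WS on a 2×2 grid — tracing PE[0][1] and its feeders:
  [0] (0,0) acc=81 (h:9 v:81)
  [0] (0,1) acc=0 (h:0 v:0)
  [1] (0,0) acc=54 (h:6 v:54)
  [1] (0,1) acc=18 (h:9 v:18)
  [2] (0,0) acc=0 (h:0 v:0)
  [2] (0,1) acc=12 (h:6 v:12)

PE[0][1].acc = 12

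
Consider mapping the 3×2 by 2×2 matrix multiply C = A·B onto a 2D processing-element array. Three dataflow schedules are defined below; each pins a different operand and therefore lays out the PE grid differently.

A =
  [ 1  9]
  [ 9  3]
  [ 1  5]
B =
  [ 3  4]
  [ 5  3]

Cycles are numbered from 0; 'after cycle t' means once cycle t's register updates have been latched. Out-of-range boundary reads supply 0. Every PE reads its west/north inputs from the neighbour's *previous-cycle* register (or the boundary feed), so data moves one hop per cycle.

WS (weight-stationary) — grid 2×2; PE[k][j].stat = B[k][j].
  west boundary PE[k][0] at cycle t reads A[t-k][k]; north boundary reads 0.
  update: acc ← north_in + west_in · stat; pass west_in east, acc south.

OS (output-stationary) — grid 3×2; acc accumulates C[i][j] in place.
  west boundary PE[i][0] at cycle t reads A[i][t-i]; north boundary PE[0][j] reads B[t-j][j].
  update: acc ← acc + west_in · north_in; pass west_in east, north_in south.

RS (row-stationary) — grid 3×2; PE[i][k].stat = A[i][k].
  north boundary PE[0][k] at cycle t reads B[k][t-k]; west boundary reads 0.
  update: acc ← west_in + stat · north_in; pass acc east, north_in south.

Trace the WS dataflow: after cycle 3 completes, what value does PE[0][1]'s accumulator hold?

WS on a 2×2 grid — tracing PE[0][1] and its feeders:
  t=0 PE[0][0]: acc=3 h=1 v=3
  t=0 PE[0][1]: acc=0 h=0 v=0
  t=1 PE[0][0]: acc=27 h=9 v=27
  t=1 PE[0][1]: acc=4 h=1 v=4
  t=2 PE[0][0]: acc=3 h=1 v=3
  t=2 PE[0][1]: acc=36 h=9 v=36
  t=3 PE[0][0]: acc=0 h=0 v=0
  t=3 PE[0][1]: acc=4 h=1 v=4

PE[0][1].acc = 4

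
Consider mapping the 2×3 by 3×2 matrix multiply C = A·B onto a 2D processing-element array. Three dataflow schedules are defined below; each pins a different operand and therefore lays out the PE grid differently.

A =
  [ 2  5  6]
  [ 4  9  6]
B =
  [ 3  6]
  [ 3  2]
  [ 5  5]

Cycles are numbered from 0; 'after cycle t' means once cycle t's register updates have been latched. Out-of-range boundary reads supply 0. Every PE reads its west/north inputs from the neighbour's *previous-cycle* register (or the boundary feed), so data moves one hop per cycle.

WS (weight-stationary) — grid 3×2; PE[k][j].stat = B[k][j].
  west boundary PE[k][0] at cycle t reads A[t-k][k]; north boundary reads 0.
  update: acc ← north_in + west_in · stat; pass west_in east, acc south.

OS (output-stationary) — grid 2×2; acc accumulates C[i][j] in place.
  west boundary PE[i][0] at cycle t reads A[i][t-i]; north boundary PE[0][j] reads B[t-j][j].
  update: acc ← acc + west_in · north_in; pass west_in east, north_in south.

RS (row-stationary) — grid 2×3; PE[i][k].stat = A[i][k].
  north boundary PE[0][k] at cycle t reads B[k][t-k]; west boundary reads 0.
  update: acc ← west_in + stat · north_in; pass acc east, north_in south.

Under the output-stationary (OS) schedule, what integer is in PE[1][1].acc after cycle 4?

Tracing OS — 2×2 array, target PE[1][1]:
  after 0 — PE[0][1] acc=0, pass-E 0, pass-S 0
  after 0 — PE[1][0] acc=0, pass-E 0, pass-S 0
  after 0 — PE[1][1] acc=0, pass-E 0, pass-S 0
  after 1 — PE[0][1] acc=12, pass-E 2, pass-S 6
  after 1 — PE[1][0] acc=12, pass-E 4, pass-S 3
  after 1 — PE[1][1] acc=0, pass-E 0, pass-S 0
  after 2 — PE[0][1] acc=22, pass-E 5, pass-S 2
  after 2 — PE[1][0] acc=39, pass-E 9, pass-S 3
  after 2 — PE[1][1] acc=24, pass-E 4, pass-S 6
  after 3 — PE[0][1] acc=52, pass-E 6, pass-S 5
  after 3 — PE[1][0] acc=69, pass-E 6, pass-S 5
  after 3 — PE[1][1] acc=42, pass-E 9, pass-S 2
  after 4 — PE[0][1] acc=52, pass-E 0, pass-S 0
  after 4 — PE[1][0] acc=69, pass-E 0, pass-S 0
  after 4 — PE[1][1] acc=72, pass-E 6, pass-S 5

PE[1][1].acc = 72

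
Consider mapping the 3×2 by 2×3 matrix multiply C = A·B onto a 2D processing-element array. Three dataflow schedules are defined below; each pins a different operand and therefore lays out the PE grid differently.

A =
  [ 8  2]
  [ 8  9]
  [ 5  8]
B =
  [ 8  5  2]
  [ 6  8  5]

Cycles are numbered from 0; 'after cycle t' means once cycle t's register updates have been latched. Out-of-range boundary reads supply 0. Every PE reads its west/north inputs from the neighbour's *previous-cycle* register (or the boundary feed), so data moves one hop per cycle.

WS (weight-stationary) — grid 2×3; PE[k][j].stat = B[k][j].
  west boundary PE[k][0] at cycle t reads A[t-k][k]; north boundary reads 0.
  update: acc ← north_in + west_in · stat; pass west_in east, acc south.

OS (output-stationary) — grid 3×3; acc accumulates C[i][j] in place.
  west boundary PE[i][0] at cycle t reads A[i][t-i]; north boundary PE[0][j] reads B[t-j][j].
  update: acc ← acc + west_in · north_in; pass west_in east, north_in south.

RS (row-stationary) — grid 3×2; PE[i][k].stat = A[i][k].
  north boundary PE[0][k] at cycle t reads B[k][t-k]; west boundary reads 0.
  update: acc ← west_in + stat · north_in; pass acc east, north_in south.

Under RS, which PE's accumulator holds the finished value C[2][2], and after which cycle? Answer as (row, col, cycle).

(row, col, cycle) = (2, 1, 5)

RS — PE[2][1] is where C[2][2] collects:
  cycle 0: PE[2][1] → acc 0, east 0, south 0
  cycle 1: PE[2][1] → acc 0, east 0, south 0
  cycle 2: PE[2][1] → acc 0, east 0, south 0
  cycle 3: PE[2][1] → acc 88, east 88, south 6
  cycle 4: PE[2][1] → acc 89, east 89, south 8
  cycle 5: PE[2][1] → acc 50, east 50, south 5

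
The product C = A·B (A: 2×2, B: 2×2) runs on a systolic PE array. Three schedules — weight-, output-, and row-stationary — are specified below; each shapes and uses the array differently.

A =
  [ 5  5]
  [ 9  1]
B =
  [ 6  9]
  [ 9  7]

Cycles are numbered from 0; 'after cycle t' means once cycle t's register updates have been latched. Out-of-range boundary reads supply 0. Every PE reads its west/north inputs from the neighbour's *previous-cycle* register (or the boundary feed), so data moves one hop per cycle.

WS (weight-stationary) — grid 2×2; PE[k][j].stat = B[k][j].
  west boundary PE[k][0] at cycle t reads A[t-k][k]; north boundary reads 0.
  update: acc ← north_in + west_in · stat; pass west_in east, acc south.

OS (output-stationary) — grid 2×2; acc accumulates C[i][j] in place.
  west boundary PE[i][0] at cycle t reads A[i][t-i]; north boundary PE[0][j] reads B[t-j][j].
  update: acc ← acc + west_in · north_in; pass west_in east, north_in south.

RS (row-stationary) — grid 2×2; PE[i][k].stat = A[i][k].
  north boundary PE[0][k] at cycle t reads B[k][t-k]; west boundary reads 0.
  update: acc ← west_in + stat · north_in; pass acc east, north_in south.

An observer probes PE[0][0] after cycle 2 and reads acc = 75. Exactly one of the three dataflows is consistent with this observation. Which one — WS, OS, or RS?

dataflow = OS

— WS: 2×2; PE[0][0] trace:
  after 0 — PE[0][0] acc=30, pass-E 5, pass-S 30
  after 1 — PE[0][0] acc=54, pass-E 9, pass-S 54
  after 2 — PE[0][0] acc=0, pass-E 0, pass-S 0
— OS: 2×2; PE[0][0] trace:
  after 0 — PE[0][0] acc=30, pass-E 5, pass-S 6
  after 1 — PE[0][0] acc=75, pass-E 5, pass-S 9
  after 2 — PE[0][0] acc=75, pass-E 0, pass-S 0
— RS: 2×2; PE[0][0] trace:
  after 0 — PE[0][0] acc=30, pass-E 30, pass-S 6
  after 1 — PE[0][0] acc=45, pass-E 45, pass-S 9
  after 2 — PE[0][0] acc=0, pass-E 0, pass-S 0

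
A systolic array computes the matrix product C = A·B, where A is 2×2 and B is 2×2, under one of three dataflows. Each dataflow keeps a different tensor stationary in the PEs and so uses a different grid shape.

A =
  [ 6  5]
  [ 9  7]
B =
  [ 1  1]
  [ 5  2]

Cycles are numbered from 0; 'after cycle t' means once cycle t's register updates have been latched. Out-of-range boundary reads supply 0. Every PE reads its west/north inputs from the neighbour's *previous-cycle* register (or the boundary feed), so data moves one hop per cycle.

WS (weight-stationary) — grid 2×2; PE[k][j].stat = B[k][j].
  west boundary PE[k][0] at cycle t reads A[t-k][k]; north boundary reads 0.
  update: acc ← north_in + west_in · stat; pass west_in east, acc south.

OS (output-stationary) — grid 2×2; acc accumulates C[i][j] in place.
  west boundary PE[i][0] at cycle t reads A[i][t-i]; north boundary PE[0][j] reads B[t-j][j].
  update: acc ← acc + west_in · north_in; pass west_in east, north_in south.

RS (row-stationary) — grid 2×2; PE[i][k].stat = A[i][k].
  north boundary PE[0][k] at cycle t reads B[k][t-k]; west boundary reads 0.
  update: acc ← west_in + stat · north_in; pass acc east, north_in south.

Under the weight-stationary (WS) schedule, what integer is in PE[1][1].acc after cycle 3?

Tracing WS — 2×2 array, target PE[1][1]:
  step 0 · PE0,1: acc=0; fwd→0 fwd↓0
  step 0 · PE1,0: acc=0; fwd→0 fwd↓0
  step 0 · PE1,1: acc=0; fwd→0 fwd↓0
  step 1 · PE0,1: acc=6; fwd→6 fwd↓6
  step 1 · PE1,0: acc=31; fwd→5 fwd↓31
  step 1 · PE1,1: acc=0; fwd→0 fwd↓0
  step 2 · PE0,1: acc=9; fwd→9 fwd↓9
  step 2 · PE1,0: acc=44; fwd→7 fwd↓44
  step 2 · PE1,1: acc=16; fwd→5 fwd↓16
  step 3 · PE0,1: acc=0; fwd→0 fwd↓0
  step 3 · PE1,0: acc=0; fwd→0 fwd↓0
  step 3 · PE1,1: acc=23; fwd→7 fwd↓23

PE[1][1].acc = 23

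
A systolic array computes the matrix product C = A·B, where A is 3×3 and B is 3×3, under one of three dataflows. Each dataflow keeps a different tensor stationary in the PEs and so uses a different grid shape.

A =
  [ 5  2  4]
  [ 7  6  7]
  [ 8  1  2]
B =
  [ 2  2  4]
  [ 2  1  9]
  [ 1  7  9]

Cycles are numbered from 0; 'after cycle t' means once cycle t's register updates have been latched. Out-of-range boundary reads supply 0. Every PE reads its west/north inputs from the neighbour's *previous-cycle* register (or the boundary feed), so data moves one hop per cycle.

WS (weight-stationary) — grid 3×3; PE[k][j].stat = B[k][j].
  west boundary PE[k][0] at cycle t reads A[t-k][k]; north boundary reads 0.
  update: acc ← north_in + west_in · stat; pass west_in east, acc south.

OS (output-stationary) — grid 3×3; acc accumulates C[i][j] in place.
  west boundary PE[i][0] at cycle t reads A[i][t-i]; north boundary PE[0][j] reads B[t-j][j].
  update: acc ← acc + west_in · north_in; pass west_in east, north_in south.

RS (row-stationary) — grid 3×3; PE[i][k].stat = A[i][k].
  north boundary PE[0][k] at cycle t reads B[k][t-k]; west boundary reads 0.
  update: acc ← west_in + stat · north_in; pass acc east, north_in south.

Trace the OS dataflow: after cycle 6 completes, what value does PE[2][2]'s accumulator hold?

PE[2][2].acc = 59

OS 3×3: PE[2][2] cycle-by-cycle (with neighbour feeds):
  [0] (1,2) acc=0 (h:0 v:0)
  [0] (2,1) acc=0 (h:0 v:0)
  [0] (2,2) acc=0 (h:0 v:0)
  [1] (1,2) acc=0 (h:0 v:0)
  [1] (2,1) acc=0 (h:0 v:0)
  [1] (2,2) acc=0 (h:0 v:0)
  [2] (1,2) acc=0 (h:0 v:0)
  [2] (2,1) acc=0 (h:0 v:0)
  [2] (2,2) acc=0 (h:0 v:0)
  [3] (1,2) acc=28 (h:7 v:4)
  [3] (2,1) acc=16 (h:8 v:2)
  [3] (2,2) acc=0 (h:0 v:0)
  [4] (1,2) acc=82 (h:6 v:9)
  [4] (2,1) acc=17 (h:1 v:1)
  [4] (2,2) acc=32 (h:8 v:4)
  [5] (1,2) acc=145 (h:7 v:9)
  [5] (2,1) acc=31 (h:2 v:7)
  [5] (2,2) acc=41 (h:1 v:9)
  [6] (1,2) acc=145 (h:0 v:0)
  [6] (2,1) acc=31 (h:0 v:0)
  [6] (2,2) acc=59 (h:2 v:9)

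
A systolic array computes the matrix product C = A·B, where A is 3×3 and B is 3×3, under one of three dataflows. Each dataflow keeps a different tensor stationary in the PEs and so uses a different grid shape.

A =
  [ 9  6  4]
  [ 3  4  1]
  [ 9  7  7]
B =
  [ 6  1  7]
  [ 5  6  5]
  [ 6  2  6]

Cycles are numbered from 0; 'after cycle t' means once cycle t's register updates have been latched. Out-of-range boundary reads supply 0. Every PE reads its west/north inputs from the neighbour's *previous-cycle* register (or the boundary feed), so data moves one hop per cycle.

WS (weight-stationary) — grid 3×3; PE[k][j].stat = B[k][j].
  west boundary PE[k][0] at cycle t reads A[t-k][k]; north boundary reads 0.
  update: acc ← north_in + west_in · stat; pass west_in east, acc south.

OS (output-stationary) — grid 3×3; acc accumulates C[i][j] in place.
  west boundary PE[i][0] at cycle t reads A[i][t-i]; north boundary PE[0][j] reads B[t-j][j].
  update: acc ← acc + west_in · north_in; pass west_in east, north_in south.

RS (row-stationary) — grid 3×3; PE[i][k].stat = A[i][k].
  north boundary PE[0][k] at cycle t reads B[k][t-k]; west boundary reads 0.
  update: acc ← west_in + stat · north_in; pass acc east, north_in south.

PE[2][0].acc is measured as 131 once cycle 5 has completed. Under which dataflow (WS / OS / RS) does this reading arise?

Under WS (3×3), PE[2][0]:
  [0] (2,0) acc=0 (h:0 v:0)
  [1] (2,0) acc=0 (h:0 v:0)
  [2] (2,0) acc=108 (h:4 v:108)
  [3] (2,0) acc=44 (h:1 v:44)
  [4] (2,0) acc=131 (h:7 v:131)
  [5] (2,0) acc=0 (h:0 v:0)
Under OS (3×3), PE[2][0]:
  [0] (2,0) acc=0 (h:0 v:0)
  [1] (2,0) acc=0 (h:0 v:0)
  [2] (2,0) acc=54 (h:9 v:6)
  [3] (2,0) acc=89 (h:7 v:5)
  [4] (2,0) acc=131 (h:7 v:6)
  [5] (2,0) acc=131 (h:0 v:0)
Under RS (3×3), PE[2][0]:
  [0] (2,0) acc=0 (h:0 v:0)
  [1] (2,0) acc=0 (h:0 v:0)
  [2] (2,0) acc=54 (h:54 v:6)
  [3] (2,0) acc=9 (h:9 v:1)
  [4] (2,0) acc=63 (h:63 v:7)
  [5] (2,0) acc=0 (h:0 v:0)

dataflow = OS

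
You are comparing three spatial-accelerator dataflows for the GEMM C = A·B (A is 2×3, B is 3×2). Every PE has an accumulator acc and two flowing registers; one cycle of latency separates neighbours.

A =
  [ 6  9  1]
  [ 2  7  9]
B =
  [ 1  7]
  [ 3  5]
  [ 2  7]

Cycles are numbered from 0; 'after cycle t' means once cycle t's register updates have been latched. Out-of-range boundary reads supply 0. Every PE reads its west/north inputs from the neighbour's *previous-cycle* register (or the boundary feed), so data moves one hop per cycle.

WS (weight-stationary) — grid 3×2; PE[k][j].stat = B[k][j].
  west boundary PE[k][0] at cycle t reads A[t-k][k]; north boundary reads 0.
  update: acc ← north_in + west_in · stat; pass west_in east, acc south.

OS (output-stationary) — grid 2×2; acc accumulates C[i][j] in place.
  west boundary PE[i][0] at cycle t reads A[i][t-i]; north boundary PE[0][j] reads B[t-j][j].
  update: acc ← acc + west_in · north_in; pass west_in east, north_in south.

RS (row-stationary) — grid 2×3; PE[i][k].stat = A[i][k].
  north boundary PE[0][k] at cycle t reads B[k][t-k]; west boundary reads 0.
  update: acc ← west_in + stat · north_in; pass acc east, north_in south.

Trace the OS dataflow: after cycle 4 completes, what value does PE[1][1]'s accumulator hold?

OS (2×2). Following PE[1][1] plus its west/north inputs:
  @0  [0,1]  acc 0  |  →0  ↓0
  @0  [1,0]  acc 0  |  →0  ↓0
  @0  [1,1]  acc 0  |  →0  ↓0
  @1  [0,1]  acc 42  |  →6  ↓7
  @1  [1,0]  acc 2  |  →2  ↓1
  @1  [1,1]  acc 0  |  →0  ↓0
  @2  [0,1]  acc 87  |  →9  ↓5
  @2  [1,0]  acc 23  |  →7  ↓3
  @2  [1,1]  acc 14  |  →2  ↓7
  @3  [0,1]  acc 94  |  →1  ↓7
  @3  [1,0]  acc 41  |  →9  ↓2
  @3  [1,1]  acc 49  |  →7  ↓5
  @4  [0,1]  acc 94  |  →0  ↓0
  @4  [1,0]  acc 41  |  →0  ↓0
  @4  [1,1]  acc 112  |  →9  ↓7

PE[1][1].acc = 112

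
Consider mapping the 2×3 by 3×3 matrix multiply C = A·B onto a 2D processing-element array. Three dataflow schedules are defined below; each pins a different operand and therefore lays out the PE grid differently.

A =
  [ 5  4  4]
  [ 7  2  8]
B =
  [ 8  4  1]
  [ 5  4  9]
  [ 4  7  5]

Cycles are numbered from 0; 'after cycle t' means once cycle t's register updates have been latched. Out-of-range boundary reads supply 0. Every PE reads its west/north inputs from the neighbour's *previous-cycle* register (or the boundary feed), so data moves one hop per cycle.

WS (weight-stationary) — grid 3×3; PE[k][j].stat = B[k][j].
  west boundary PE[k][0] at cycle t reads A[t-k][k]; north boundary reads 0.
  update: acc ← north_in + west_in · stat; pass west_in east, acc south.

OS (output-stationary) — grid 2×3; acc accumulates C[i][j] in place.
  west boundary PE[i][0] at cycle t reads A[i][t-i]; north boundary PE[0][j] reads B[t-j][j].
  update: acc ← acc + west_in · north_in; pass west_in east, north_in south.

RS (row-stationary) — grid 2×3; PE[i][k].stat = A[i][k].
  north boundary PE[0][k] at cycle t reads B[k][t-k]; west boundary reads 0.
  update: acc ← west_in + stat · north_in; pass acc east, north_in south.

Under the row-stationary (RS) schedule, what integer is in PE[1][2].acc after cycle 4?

RS on a 2×3 grid — tracing PE[1][2] and its feeders:
  c0 r0c2: 0 / 0 / 0
  c0 r1c1: 0 / 0 / 0
  c0 r1c2: 0 / 0 / 0
  c1 r0c2: 0 / 0 / 0
  c1 r1c1: 0 / 0 / 0
  c1 r1c2: 0 / 0 / 0
  c2 r0c2: 76 / 76 / 4
  c2 r1c1: 66 / 66 / 5
  c2 r1c2: 0 / 0 / 0
  c3 r0c2: 64 / 64 / 7
  c3 r1c1: 36 / 36 / 4
  c3 r1c2: 98 / 98 / 4
  c4 r0c2: 61 / 61 / 5
  c4 r1c1: 25 / 25 / 9
  c4 r1c2: 92 / 92 / 7

PE[1][2].acc = 92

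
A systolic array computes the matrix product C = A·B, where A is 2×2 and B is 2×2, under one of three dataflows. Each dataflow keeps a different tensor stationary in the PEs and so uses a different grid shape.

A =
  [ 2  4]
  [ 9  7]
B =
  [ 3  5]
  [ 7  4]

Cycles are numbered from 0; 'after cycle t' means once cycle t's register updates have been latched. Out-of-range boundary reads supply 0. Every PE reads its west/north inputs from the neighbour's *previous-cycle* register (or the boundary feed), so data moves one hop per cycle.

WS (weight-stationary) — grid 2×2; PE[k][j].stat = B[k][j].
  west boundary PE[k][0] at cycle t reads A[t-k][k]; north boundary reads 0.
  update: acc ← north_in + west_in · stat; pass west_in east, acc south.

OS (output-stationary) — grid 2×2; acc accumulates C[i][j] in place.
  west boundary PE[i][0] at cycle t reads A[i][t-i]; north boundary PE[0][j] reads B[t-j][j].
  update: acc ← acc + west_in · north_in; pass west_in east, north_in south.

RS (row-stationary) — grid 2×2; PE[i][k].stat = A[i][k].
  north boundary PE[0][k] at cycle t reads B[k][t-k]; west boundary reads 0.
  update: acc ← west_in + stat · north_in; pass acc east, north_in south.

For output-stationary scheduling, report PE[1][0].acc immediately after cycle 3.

OS 2×2: PE[1][0] cycle-by-cycle (with neighbour feeds):
  cycle 0: PE[0][0] → acc 6, east 2, south 3
  cycle 0: PE[1][0] → acc 0, east 0, south 0
  cycle 1: PE[0][0] → acc 34, east 4, south 7
  cycle 1: PE[1][0] → acc 27, east 9, south 3
  cycle 2: PE[0][0] → acc 34, east 0, south 0
  cycle 2: PE[1][0] → acc 76, east 7, south 7
  cycle 3: PE[0][0] → acc 34, east 0, south 0
  cycle 3: PE[1][0] → acc 76, east 0, south 0

PE[1][0].acc = 76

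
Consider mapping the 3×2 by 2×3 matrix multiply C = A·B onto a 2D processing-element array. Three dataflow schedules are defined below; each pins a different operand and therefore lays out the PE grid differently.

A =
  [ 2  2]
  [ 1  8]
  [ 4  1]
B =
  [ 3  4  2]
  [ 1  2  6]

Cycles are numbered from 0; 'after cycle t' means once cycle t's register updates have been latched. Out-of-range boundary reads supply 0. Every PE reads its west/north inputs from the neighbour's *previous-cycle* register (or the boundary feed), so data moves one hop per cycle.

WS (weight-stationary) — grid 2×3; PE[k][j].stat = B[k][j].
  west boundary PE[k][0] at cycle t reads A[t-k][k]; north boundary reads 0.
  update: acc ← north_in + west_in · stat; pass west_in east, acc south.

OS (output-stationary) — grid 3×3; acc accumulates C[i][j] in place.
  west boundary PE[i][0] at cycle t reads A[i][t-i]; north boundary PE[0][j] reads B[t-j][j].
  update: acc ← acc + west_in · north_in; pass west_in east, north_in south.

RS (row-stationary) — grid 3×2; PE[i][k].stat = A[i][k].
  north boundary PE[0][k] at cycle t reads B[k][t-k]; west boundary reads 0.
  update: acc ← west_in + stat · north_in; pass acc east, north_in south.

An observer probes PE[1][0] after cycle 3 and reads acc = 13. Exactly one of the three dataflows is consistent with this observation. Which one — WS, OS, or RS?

dataflow = WS

— WS: 2×3; PE[1][0] trace:
  0: (1,0).acc=0  regs=<0,0>
  1: (1,0).acc=8  regs=<2,8>
  2: (1,0).acc=11  regs=<8,11>
  3: (1,0).acc=13  regs=<1,13>
— OS: 3×3; PE[1][0] trace:
  0: (1,0).acc=0  regs=<0,0>
  1: (1,0).acc=3  regs=<1,3>
  2: (1,0).acc=11  regs=<8,1>
  3: (1,0).acc=11  regs=<0,0>
— RS: 3×2; PE[1][0] trace:
  0: (1,0).acc=0  regs=<0,0>
  1: (1,0).acc=3  regs=<3,3>
  2: (1,0).acc=4  regs=<4,4>
  3: (1,0).acc=2  regs=<2,2>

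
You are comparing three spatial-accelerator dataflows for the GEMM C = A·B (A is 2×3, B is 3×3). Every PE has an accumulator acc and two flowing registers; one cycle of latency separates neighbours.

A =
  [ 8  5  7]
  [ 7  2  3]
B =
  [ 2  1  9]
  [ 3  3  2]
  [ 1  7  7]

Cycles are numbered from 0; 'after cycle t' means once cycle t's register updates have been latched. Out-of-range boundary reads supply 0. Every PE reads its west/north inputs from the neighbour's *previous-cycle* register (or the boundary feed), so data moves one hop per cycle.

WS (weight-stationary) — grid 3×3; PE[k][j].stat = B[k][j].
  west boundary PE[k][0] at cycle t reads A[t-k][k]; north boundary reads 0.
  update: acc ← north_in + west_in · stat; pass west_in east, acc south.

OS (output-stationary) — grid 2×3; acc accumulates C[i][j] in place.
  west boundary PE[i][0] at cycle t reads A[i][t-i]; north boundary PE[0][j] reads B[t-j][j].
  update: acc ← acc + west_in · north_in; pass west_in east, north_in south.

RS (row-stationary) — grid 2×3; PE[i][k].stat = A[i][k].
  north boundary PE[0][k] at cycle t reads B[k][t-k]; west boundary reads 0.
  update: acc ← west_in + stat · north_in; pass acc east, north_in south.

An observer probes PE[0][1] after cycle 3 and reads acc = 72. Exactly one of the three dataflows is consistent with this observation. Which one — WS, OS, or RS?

dataflow = OS

WS (3×3 grid), PE[0][1]:
  @0  [0,1]  acc 0  |  →0  ↓0
  @1  [0,1]  acc 8  |  →8  ↓8
  @2  [0,1]  acc 7  |  →7  ↓7
  @3  [0,1]  acc 0  |  →0  ↓0
OS (2×3 grid), PE[0][1]:
  @0  [0,1]  acc 0  |  →0  ↓0
  @1  [0,1]  acc 8  |  →8  ↓1
  @2  [0,1]  acc 23  |  →5  ↓3
  @3  [0,1]  acc 72  |  →7  ↓7
RS (2×3 grid), PE[0][1]:
  @0  [0,1]  acc 0  |  →0  ↓0
  @1  [0,1]  acc 31  |  →31  ↓3
  @2  [0,1]  acc 23  |  →23  ↓3
  @3  [0,1]  acc 82  |  →82  ↓2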